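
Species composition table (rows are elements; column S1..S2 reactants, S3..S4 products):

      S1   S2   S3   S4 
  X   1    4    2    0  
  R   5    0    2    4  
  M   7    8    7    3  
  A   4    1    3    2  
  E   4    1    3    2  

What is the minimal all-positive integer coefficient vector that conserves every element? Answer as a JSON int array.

X: 6·1+1·4 = 10 | 5·2+5·0 = 10
R: 6·5+1·0 = 30 | 5·2+5·4 = 30
M: 6·7+1·8 = 50 | 5·7+5·3 = 50
A: 6·4+1·1 = 25 | 5·3+5·2 = 25
E: 6·4+1·1 = 25 | 5·3+5·2 = 25
gcd(6,1,5,5) = 1

Coefficients: [6, 1, 5, 5]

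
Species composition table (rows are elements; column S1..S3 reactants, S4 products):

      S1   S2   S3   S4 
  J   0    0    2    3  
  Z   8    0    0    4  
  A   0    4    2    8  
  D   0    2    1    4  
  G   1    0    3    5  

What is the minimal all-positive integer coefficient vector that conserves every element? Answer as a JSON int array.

J: 2·0+5·0+6·2 = 12 | 4·3 = 12
Z: 2·8+5·0+6·0 = 16 | 4·4 = 16
A: 2·0+5·4+6·2 = 32 | 4·8 = 32
D: 2·0+5·2+6·1 = 16 | 4·4 = 16
G: 2·1+5·0+6·3 = 20 | 4·5 = 20
gcd(2,5,6,4) = 1

Coefficients: [2, 5, 6, 4]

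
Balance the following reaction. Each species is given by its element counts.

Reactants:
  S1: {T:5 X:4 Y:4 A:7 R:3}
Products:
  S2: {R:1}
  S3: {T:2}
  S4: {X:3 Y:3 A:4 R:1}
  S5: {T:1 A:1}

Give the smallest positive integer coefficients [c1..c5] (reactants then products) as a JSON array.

Coefficients: [3, 5, 5, 4, 5]

T: 3·5 = 15 | 5·0+5·2+4·0+5·1 = 15
X: 3·4 = 12 | 5·0+5·0+4·3+5·0 = 12
Y: 3·4 = 12 | 5·0+5·0+4·3+5·0 = 12
A: 3·7 = 21 | 5·0+5·0+4·4+5·1 = 21
R: 3·3 = 9 | 5·1+5·0+4·1+5·0 = 9
gcd(3,5,5,4,5) = 1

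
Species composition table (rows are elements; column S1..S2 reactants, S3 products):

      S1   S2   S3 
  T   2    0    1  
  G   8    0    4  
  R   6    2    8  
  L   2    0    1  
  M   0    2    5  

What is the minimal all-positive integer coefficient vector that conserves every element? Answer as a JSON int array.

Coefficients: [1, 5, 2]

T: 1·2+5·0 = 2 | 2·1 = 2
G: 1·8+5·0 = 8 | 2·4 = 8
R: 1·6+5·2 = 16 | 2·8 = 16
L: 1·2+5·0 = 2 | 2·1 = 2
M: 1·0+5·2 = 10 | 2·5 = 10
gcd(1,5,2) = 1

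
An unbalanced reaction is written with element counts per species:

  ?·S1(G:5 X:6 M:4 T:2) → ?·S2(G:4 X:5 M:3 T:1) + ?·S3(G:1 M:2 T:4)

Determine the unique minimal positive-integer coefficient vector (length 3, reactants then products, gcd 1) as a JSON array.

Coefficients: [5, 6, 1]

G: 5·5 = 25 | 6·4+1·1 = 25
X: 5·6 = 30 | 6·5+1·0 = 30
M: 5·4 = 20 | 6·3+1·2 = 20
T: 5·2 = 10 | 6·1+1·4 = 10
gcd(5,6,1) = 1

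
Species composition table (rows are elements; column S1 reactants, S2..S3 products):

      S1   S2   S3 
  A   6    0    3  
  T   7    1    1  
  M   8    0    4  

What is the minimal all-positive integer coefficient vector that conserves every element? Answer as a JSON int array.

A: 1·6 = 6 | 5·0+2·3 = 6
T: 1·7 = 7 | 5·1+2·1 = 7
M: 1·8 = 8 | 5·0+2·4 = 8
gcd(1,5,2) = 1

Coefficients: [1, 5, 2]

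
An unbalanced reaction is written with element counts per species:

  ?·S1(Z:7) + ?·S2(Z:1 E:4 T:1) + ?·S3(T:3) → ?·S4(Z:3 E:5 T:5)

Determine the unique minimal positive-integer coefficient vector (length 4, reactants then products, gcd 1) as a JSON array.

Coefficients: [1, 5, 5, 4]

Z: 1·7+5·1+5·0 = 12 | 4·3 = 12
E: 1·0+5·4+5·0 = 20 | 4·5 = 20
T: 1·0+5·1+5·3 = 20 | 4·5 = 20
gcd(1,5,5,4) = 1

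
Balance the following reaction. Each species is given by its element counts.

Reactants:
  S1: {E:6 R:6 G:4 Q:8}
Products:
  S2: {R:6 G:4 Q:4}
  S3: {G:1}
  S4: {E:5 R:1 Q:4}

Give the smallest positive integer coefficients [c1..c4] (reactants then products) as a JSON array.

Coefficients: [5, 4, 4, 6]

E: 5·6 = 30 | 4·0+4·0+6·5 = 30
R: 5·6 = 30 | 4·6+4·0+6·1 = 30
G: 5·4 = 20 | 4·4+4·1+6·0 = 20
Q: 5·8 = 40 | 4·4+4·0+6·4 = 40
gcd(5,4,4,6) = 1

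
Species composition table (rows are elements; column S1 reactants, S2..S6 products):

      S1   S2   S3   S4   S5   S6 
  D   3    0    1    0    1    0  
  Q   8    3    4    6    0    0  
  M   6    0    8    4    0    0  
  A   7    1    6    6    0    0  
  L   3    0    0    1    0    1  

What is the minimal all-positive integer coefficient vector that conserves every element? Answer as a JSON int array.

Coefficients: [2, 2, 1, 1, 5, 5]

D: 2·3 = 6 | 2·0+1·1+1·0+5·1+5·0 = 6
Q: 2·8 = 16 | 2·3+1·4+1·6+5·0+5·0 = 16
M: 2·6 = 12 | 2·0+1·8+1·4+5·0+5·0 = 12
A: 2·7 = 14 | 2·1+1·6+1·6+5·0+5·0 = 14
L: 2·3 = 6 | 2·0+1·0+1·1+5·0+5·1 = 6
gcd(2,2,1,1,5,5) = 1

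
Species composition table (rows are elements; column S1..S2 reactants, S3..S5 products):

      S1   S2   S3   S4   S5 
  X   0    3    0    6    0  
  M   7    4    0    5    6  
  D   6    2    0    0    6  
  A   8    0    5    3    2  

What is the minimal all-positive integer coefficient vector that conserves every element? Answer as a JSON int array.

Coefficients: [3, 6, 1, 3, 5]

X: 3·0+6·3 = 18 | 1·0+3·6+5·0 = 18
M: 3·7+6·4 = 45 | 1·0+3·5+5·6 = 45
D: 3·6+6·2 = 30 | 1·0+3·0+5·6 = 30
A: 3·8+6·0 = 24 | 1·5+3·3+5·2 = 24
gcd(3,6,1,3,5) = 1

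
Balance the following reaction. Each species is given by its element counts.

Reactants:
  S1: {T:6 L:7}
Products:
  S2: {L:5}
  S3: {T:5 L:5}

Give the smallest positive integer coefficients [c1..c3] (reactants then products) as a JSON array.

T: 5·6 = 30 | 1·0+6·5 = 30
L: 5·7 = 35 | 1·5+6·5 = 35
gcd(5,1,6) = 1

Coefficients: [5, 1, 6]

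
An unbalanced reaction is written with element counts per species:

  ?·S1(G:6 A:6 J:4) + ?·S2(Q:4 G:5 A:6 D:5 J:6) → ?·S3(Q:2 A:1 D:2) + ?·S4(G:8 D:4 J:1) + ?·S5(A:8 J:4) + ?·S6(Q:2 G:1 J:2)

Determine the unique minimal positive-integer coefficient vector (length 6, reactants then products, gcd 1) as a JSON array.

Coefficients: [3, 4, 2, 4, 5, 6]

Q: 3·0+4·4 = 16 | 2·2+4·0+5·0+6·2 = 16
G: 3·6+4·5 = 38 | 2·0+4·8+5·0+6·1 = 38
A: 3·6+4·6 = 42 | 2·1+4·0+5·8+6·0 = 42
D: 3·0+4·5 = 20 | 2·2+4·4+5·0+6·0 = 20
J: 3·4+4·6 = 36 | 2·0+4·1+5·4+6·2 = 36
gcd(3,4,2,4,5,6) = 1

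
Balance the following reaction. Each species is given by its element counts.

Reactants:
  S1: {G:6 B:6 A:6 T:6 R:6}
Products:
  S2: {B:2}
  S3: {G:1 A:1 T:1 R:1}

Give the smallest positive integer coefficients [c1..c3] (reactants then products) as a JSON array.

G: 1·6 = 6 | 3·0+6·1 = 6
B: 1·6 = 6 | 3·2+6·0 = 6
A: 1·6 = 6 | 3·0+6·1 = 6
T: 1·6 = 6 | 3·0+6·1 = 6
R: 1·6 = 6 | 3·0+6·1 = 6
gcd(1,3,6) = 1

Coefficients: [1, 3, 6]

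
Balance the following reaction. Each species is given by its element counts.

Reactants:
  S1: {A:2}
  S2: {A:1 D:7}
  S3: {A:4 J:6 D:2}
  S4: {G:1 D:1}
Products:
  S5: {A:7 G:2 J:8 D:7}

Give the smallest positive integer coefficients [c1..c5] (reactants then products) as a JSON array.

Coefficients: [2, 1, 4, 6, 3]

A: 2·2+1·1+4·4+6·0 = 21 | 3·7 = 21
G: 2·0+1·0+4·0+6·1 = 6 | 3·2 = 6
J: 2·0+1·0+4·6+6·0 = 24 | 3·8 = 24
D: 2·0+1·7+4·2+6·1 = 21 | 3·7 = 21
gcd(2,1,4,6,3) = 1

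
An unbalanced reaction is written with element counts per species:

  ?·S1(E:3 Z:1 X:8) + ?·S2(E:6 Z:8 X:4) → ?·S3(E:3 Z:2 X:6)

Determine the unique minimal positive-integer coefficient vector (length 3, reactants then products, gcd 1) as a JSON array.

Coefficients: [4, 1, 6]

E: 4·3+1·6 = 18 | 6·3 = 18
Z: 4·1+1·8 = 12 | 6·2 = 12
X: 4·8+1·4 = 36 | 6·6 = 36
gcd(4,1,6) = 1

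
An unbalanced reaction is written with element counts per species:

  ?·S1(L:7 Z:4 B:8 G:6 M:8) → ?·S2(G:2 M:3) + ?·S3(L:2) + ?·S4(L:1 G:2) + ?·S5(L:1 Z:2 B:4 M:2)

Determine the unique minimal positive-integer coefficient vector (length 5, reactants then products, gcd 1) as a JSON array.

Coefficients: [3, 4, 5, 5, 6]

L: 3·7 = 21 | 4·0+5·2+5·1+6·1 = 21
Z: 3·4 = 12 | 4·0+5·0+5·0+6·2 = 12
B: 3·8 = 24 | 4·0+5·0+5·0+6·4 = 24
G: 3·6 = 18 | 4·2+5·0+5·2+6·0 = 18
M: 3·8 = 24 | 4·3+5·0+5·0+6·2 = 24
gcd(3,4,5,5,6) = 1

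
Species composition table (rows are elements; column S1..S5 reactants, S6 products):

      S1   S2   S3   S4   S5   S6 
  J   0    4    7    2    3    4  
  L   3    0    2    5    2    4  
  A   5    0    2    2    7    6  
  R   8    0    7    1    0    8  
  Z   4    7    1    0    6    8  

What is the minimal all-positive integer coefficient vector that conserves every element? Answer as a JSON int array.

Coefficients: [5, 3, 1, 1, 1, 6]

J: 5·0+3·4+1·7+1·2+1·3 = 24 | 6·4 = 24
L: 5·3+3·0+1·2+1·5+1·2 = 24 | 6·4 = 24
A: 5·5+3·0+1·2+1·2+1·7 = 36 | 6·6 = 36
R: 5·8+3·0+1·7+1·1+1·0 = 48 | 6·8 = 48
Z: 5·4+3·7+1·1+1·0+1·6 = 48 | 6·8 = 48
gcd(5,3,1,1,1,6) = 1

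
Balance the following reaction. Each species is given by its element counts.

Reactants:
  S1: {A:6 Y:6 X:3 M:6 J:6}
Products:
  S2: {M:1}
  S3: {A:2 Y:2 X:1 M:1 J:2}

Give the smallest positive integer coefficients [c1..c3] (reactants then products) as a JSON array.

Coefficients: [1, 3, 3]

A: 1·6 = 6 | 3·0+3·2 = 6
Y: 1·6 = 6 | 3·0+3·2 = 6
X: 1·3 = 3 | 3·0+3·1 = 3
M: 1·6 = 6 | 3·1+3·1 = 6
J: 1·6 = 6 | 3·0+3·2 = 6
gcd(1,3,3) = 1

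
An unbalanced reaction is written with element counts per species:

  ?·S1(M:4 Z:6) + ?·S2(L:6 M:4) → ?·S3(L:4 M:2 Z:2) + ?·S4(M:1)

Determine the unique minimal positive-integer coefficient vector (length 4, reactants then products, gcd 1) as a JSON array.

L: 1·0+2·6 = 12 | 3·4+6·0 = 12
M: 1·4+2·4 = 12 | 3·2+6·1 = 12
Z: 1·6+2·0 = 6 | 3·2+6·0 = 6
gcd(1,2,3,6) = 1

Coefficients: [1, 2, 3, 6]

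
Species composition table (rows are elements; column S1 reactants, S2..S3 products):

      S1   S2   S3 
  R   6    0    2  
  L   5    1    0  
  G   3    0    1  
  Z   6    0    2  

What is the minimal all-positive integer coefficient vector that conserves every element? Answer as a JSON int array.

R: 1·6 = 6 | 5·0+3·2 = 6
L: 1·5 = 5 | 5·1+3·0 = 5
G: 1·3 = 3 | 5·0+3·1 = 3
Z: 1·6 = 6 | 5·0+3·2 = 6
gcd(1,5,3) = 1

Coefficients: [1, 5, 3]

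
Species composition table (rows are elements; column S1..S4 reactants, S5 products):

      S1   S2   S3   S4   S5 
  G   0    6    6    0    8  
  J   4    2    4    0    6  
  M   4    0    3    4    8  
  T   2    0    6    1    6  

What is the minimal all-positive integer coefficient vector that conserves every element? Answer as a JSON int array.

Coefficients: [3, 4, 4, 6, 6]

G: 3·0+4·6+4·6+6·0 = 48 | 6·8 = 48
J: 3·4+4·2+4·4+6·0 = 36 | 6·6 = 36
M: 3·4+4·0+4·3+6·4 = 48 | 6·8 = 48
T: 3·2+4·0+4·6+6·1 = 36 | 6·6 = 36
gcd(3,4,4,6,6) = 1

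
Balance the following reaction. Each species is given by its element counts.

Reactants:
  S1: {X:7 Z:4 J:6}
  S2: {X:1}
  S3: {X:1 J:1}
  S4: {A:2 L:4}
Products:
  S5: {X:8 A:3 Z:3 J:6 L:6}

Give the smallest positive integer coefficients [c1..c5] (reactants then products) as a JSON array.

Coefficients: [3, 5, 6, 6, 4]

X: 3·7+5·1+6·1+6·0 = 32 | 4·8 = 32
A: 3·0+5·0+6·0+6·2 = 12 | 4·3 = 12
Z: 3·4+5·0+6·0+6·0 = 12 | 4·3 = 12
J: 3·6+5·0+6·1+6·0 = 24 | 4·6 = 24
L: 3·0+5·0+6·0+6·4 = 24 | 4·6 = 24
gcd(3,5,6,6,4) = 1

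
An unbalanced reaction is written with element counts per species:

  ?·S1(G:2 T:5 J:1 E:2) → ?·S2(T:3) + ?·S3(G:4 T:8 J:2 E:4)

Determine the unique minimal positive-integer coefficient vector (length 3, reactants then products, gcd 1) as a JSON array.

G: 6·2 = 12 | 2·0+3·4 = 12
T: 6·5 = 30 | 2·3+3·8 = 30
J: 6·1 = 6 | 2·0+3·2 = 6
E: 6·2 = 12 | 2·0+3·4 = 12
gcd(6,2,3) = 1

Coefficients: [6, 2, 3]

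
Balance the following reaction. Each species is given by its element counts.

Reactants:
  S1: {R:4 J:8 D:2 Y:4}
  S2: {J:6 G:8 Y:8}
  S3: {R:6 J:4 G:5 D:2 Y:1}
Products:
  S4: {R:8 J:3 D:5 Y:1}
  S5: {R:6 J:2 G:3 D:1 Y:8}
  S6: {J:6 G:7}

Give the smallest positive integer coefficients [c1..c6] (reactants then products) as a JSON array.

Coefficients: [1, 3, 6, 2, 4, 6]

R: 1·4+3·0+6·6 = 40 | 2·8+4·6+6·0 = 40
J: 1·8+3·6+6·4 = 50 | 2·3+4·2+6·6 = 50
G: 1·0+3·8+6·5 = 54 | 2·0+4·3+6·7 = 54
D: 1·2+3·0+6·2 = 14 | 2·5+4·1+6·0 = 14
Y: 1·4+3·8+6·1 = 34 | 2·1+4·8+6·0 = 34
gcd(1,3,6,2,4,6) = 1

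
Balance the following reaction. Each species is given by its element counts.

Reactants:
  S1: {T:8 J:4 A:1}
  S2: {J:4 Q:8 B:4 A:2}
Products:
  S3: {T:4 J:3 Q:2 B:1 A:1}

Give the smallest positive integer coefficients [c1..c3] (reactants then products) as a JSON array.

Coefficients: [2, 1, 4]

T: 2·8+1·0 = 16 | 4·4 = 16
J: 2·4+1·4 = 12 | 4·3 = 12
Q: 2·0+1·8 = 8 | 4·2 = 8
B: 2·0+1·4 = 4 | 4·1 = 4
A: 2·1+1·2 = 4 | 4·1 = 4
gcd(2,1,4) = 1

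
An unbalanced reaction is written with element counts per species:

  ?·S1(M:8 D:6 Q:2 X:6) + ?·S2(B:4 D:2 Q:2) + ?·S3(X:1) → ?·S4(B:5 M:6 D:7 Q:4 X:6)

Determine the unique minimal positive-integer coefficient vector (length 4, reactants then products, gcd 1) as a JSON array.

B: 3·0+5·4+6·0 = 20 | 4·5 = 20
M: 3·8+5·0+6·0 = 24 | 4·6 = 24
D: 3·6+5·2+6·0 = 28 | 4·7 = 28
Q: 3·2+5·2+6·0 = 16 | 4·4 = 16
X: 3·6+5·0+6·1 = 24 | 4·6 = 24
gcd(3,5,6,4) = 1

Coefficients: [3, 5, 6, 4]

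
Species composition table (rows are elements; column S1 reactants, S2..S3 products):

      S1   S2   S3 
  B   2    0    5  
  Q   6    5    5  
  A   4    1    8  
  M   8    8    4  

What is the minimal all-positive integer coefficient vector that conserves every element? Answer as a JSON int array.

B: 5·2 = 10 | 4·0+2·5 = 10
Q: 5·6 = 30 | 4·5+2·5 = 30
A: 5·4 = 20 | 4·1+2·8 = 20
M: 5·8 = 40 | 4·8+2·4 = 40
gcd(5,4,2) = 1

Coefficients: [5, 4, 2]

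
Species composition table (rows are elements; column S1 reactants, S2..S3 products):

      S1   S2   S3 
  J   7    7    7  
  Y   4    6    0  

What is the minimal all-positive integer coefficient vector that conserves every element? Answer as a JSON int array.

Coefficients: [3, 2, 1]

J: 3·7 = 21 | 2·7+1·7 = 21
Y: 3·4 = 12 | 2·6+1·0 = 12
gcd(3,2,1) = 1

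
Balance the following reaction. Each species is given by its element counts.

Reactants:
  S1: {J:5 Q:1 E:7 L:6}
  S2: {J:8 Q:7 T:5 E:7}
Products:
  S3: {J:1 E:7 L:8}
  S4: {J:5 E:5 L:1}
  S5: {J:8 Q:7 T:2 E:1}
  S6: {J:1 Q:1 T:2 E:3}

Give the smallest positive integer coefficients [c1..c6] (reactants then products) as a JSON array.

J: 3·5+2·8 = 31 | 2·1+2·5+2·8+3·1 = 31
Q: 3·1+2·7 = 17 | 2·0+2·0+2·7+3·1 = 17
T: 3·0+2·5 = 10 | 2·0+2·0+2·2+3·2 = 10
E: 3·7+2·7 = 35 | 2·7+2·5+2·1+3·3 = 35
L: 3·6+2·0 = 18 | 2·8+2·1+2·0+3·0 = 18
gcd(3,2,2,2,2,3) = 1

Coefficients: [3, 2, 2, 2, 2, 3]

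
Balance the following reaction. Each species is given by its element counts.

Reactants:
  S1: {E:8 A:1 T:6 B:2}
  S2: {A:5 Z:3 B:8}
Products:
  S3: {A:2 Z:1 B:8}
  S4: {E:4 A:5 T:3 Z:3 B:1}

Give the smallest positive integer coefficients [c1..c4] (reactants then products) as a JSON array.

E: 1·8+3·0 = 8 | 3·0+2·4 = 8
A: 1·1+3·5 = 16 | 3·2+2·5 = 16
T: 1·6+3·0 = 6 | 3·0+2·3 = 6
Z: 1·0+3·3 = 9 | 3·1+2·3 = 9
B: 1·2+3·8 = 26 | 3·8+2·1 = 26
gcd(1,3,3,2) = 1

Coefficients: [1, 3, 3, 2]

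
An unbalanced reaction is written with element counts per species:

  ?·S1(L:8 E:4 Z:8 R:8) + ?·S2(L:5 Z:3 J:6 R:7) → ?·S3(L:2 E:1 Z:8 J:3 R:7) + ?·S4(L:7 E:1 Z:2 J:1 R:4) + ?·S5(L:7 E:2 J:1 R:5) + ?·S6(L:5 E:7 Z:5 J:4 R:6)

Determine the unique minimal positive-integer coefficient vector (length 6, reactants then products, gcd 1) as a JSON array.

Coefficients: [6, 5, 6, 5, 3, 1]

L: 6·8+5·5 = 73 | 6·2+5·7+3·7+1·5 = 73
E: 6·4+5·0 = 24 | 6·1+5·1+3·2+1·7 = 24
Z: 6·8+5·3 = 63 | 6·8+5·2+3·0+1·5 = 63
J: 6·0+5·6 = 30 | 6·3+5·1+3·1+1·4 = 30
R: 6·8+5·7 = 83 | 6·7+5·4+3·5+1·6 = 83
gcd(6,5,6,5,3,1) = 1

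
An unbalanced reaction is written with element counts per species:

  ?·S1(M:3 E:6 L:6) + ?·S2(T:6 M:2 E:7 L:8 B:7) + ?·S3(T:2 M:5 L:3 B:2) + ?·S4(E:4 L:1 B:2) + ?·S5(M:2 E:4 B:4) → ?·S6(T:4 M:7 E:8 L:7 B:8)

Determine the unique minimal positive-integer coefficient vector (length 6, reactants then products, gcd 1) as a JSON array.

T: 1·0+2·6+4·2+1·0+4·0 = 20 | 5·4 = 20
M: 1·3+2·2+4·5+1·0+4·2 = 35 | 5·7 = 35
E: 1·6+2·7+4·0+1·4+4·4 = 40 | 5·8 = 40
L: 1·6+2·8+4·3+1·1+4·0 = 35 | 5·7 = 35
B: 1·0+2·7+4·2+1·2+4·4 = 40 | 5·8 = 40
gcd(1,2,4,1,4,5) = 1

Coefficients: [1, 2, 4, 1, 4, 5]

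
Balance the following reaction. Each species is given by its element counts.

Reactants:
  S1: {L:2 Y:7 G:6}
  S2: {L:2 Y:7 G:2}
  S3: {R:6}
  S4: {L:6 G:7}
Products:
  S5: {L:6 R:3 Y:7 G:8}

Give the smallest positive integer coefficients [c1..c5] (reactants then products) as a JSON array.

L: 2·2+4·2+3·0+4·6 = 36 | 6·6 = 36
R: 2·0+4·0+3·6+4·0 = 18 | 6·3 = 18
Y: 2·7+4·7+3·0+4·0 = 42 | 6·7 = 42
G: 2·6+4·2+3·0+4·7 = 48 | 6·8 = 48
gcd(2,4,3,4,6) = 1

Coefficients: [2, 4, 3, 4, 6]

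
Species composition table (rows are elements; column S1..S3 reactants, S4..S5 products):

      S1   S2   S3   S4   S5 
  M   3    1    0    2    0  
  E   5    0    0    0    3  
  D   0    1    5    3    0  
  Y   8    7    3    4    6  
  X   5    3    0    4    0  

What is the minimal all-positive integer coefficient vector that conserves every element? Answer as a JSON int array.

M: 3·3+3·1+3·0 = 12 | 6·2+5·0 = 12
E: 3·5+3·0+3·0 = 15 | 6·0+5·3 = 15
D: 3·0+3·1+3·5 = 18 | 6·3+5·0 = 18
Y: 3·8+3·7+3·3 = 54 | 6·4+5·6 = 54
X: 3·5+3·3+3·0 = 24 | 6·4+5·0 = 24
gcd(3,3,3,6,5) = 1

Coefficients: [3, 3, 3, 6, 5]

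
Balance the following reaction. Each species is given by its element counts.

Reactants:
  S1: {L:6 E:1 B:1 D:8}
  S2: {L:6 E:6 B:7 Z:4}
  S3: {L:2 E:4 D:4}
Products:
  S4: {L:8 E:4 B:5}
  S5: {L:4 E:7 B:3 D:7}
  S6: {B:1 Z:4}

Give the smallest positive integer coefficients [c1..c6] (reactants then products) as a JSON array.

L: 2·6+5·6+3·2 = 48 | 4·8+4·4+5·0 = 48
E: 2·1+5·6+3·4 = 44 | 4·4+4·7+5·0 = 44
B: 2·1+5·7+3·0 = 37 | 4·5+4·3+5·1 = 37
D: 2·8+5·0+3·4 = 28 | 4·0+4·7+5·0 = 28
Z: 2·0+5·4+3·0 = 20 | 4·0+4·0+5·4 = 20
gcd(2,5,3,4,4,5) = 1

Coefficients: [2, 5, 3, 4, 4, 5]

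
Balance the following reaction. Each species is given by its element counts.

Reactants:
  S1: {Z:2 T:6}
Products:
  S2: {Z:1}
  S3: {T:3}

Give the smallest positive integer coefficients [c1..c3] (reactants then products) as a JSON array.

Z: 1·2 = 2 | 2·1+2·0 = 2
T: 1·6 = 6 | 2·0+2·3 = 6
gcd(1,2,2) = 1

Coefficients: [1, 2, 2]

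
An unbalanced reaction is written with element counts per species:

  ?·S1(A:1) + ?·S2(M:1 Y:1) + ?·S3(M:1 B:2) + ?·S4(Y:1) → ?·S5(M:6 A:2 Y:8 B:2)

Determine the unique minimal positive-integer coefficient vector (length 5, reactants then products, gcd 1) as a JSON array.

Coefficients: [2, 5, 1, 3, 1]

M: 2·0+5·1+1·1+3·0 = 6 | 1·6 = 6
A: 2·1+5·0+1·0+3·0 = 2 | 1·2 = 2
Y: 2·0+5·1+1·0+3·1 = 8 | 1·8 = 8
B: 2·0+5·0+1·2+3·0 = 2 | 1·2 = 2
gcd(2,5,1,3,1) = 1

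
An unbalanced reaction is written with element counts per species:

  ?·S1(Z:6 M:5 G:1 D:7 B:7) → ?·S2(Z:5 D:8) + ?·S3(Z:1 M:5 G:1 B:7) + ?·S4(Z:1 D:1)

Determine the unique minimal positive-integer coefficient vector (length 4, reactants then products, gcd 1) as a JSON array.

Z: 3·6 = 18 | 2·5+3·1+5·1 = 18
M: 3·5 = 15 | 2·0+3·5+5·0 = 15
G: 3·1 = 3 | 2·0+3·1+5·0 = 3
D: 3·7 = 21 | 2·8+3·0+5·1 = 21
B: 3·7 = 21 | 2·0+3·7+5·0 = 21
gcd(3,2,3,5) = 1

Coefficients: [3, 2, 3, 5]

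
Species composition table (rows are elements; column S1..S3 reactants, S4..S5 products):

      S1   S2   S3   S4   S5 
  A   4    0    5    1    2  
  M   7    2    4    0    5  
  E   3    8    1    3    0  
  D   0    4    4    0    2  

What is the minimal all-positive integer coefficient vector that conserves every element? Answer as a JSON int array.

Coefficients: [2, 1, 1, 5, 4]

A: 2·4+1·0+1·5 = 13 | 5·1+4·2 = 13
M: 2·7+1·2+1·4 = 20 | 5·0+4·5 = 20
E: 2·3+1·8+1·1 = 15 | 5·3+4·0 = 15
D: 2·0+1·4+1·4 = 8 | 5·0+4·2 = 8
gcd(2,1,1,5,4) = 1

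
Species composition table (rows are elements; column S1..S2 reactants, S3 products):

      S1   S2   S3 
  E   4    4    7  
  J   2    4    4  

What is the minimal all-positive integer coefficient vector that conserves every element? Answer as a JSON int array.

E: 6·4+1·4 = 28 | 4·7 = 28
J: 6·2+1·4 = 16 | 4·4 = 16
gcd(6,1,4) = 1

Coefficients: [6, 1, 4]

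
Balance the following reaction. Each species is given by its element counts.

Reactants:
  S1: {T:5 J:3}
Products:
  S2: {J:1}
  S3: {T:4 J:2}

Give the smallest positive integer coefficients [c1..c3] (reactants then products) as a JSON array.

Coefficients: [4, 2, 5]

T: 4·5 = 20 | 2·0+5·4 = 20
J: 4·3 = 12 | 2·1+5·2 = 12
gcd(4,2,5) = 1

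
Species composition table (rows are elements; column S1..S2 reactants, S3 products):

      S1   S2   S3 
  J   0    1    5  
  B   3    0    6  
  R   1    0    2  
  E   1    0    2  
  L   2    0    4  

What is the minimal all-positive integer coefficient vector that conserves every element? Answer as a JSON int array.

Coefficients: [2, 5, 1]

J: 2·0+5·1 = 5 | 1·5 = 5
B: 2·3+5·0 = 6 | 1·6 = 6
R: 2·1+5·0 = 2 | 1·2 = 2
E: 2·1+5·0 = 2 | 1·2 = 2
L: 2·2+5·0 = 4 | 1·4 = 4
gcd(2,5,1) = 1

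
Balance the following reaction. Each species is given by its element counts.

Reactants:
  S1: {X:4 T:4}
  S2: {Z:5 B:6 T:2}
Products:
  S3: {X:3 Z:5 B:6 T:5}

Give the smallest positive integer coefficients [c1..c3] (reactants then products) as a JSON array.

X: 3·4+4·0 = 12 | 4·3 = 12
Z: 3·0+4·5 = 20 | 4·5 = 20
B: 3·0+4·6 = 24 | 4·6 = 24
T: 3·4+4·2 = 20 | 4·5 = 20
gcd(3,4,4) = 1

Coefficients: [3, 4, 4]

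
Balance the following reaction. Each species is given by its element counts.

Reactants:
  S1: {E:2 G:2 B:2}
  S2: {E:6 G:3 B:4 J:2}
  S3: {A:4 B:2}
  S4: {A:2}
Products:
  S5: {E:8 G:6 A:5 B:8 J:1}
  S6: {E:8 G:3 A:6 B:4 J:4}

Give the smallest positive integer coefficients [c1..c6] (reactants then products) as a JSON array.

Coefficients: [3, 3, 1, 6, 2, 1]

E: 3·2+3·6+1·0+6·0 = 24 | 2·8+1·8 = 24
G: 3·2+3·3+1·0+6·0 = 15 | 2·6+1·3 = 15
A: 3·0+3·0+1·4+6·2 = 16 | 2·5+1·6 = 16
B: 3·2+3·4+1·2+6·0 = 20 | 2·8+1·4 = 20
J: 3·0+3·2+1·0+6·0 = 6 | 2·1+1·4 = 6
gcd(3,3,1,6,2,1) = 1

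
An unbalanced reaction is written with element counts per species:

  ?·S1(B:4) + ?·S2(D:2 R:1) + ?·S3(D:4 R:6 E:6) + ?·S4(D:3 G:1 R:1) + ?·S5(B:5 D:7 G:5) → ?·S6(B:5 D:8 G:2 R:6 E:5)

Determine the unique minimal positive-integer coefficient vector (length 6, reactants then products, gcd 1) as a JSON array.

B: 5·4+4·0+5·0+2·0+2·5 = 30 | 6·5 = 30
D: 5·0+4·2+5·4+2·3+2·7 = 48 | 6·8 = 48
G: 5·0+4·0+5·0+2·1+2·5 = 12 | 6·2 = 12
R: 5·0+4·1+5·6+2·1+2·0 = 36 | 6·6 = 36
E: 5·0+4·0+5·6+2·0+2·0 = 30 | 6·5 = 30
gcd(5,4,5,2,2,6) = 1

Coefficients: [5, 4, 5, 2, 2, 6]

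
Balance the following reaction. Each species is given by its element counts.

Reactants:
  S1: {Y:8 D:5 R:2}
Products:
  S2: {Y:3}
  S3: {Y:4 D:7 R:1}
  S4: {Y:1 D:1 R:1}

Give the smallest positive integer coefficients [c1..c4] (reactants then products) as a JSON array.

Coefficients: [2, 3, 1, 3]

Y: 2·8 = 16 | 3·3+1·4+3·1 = 16
D: 2·5 = 10 | 3·0+1·7+3·1 = 10
R: 2·2 = 4 | 3·0+1·1+3·1 = 4
gcd(2,3,1,3) = 1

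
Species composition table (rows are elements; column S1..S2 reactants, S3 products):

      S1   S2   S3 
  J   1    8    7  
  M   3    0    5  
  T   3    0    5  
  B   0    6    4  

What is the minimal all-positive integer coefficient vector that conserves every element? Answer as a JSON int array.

J: 5·1+2·8 = 21 | 3·7 = 21
M: 5·3+2·0 = 15 | 3·5 = 15
T: 5·3+2·0 = 15 | 3·5 = 15
B: 5·0+2·6 = 12 | 3·4 = 12
gcd(5,2,3) = 1

Coefficients: [5, 2, 3]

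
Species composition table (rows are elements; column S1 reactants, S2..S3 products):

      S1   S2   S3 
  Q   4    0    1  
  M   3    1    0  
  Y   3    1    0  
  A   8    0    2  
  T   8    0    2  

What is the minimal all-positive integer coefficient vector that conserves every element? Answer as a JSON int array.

Coefficients: [1, 3, 4]

Q: 1·4 = 4 | 3·0+4·1 = 4
M: 1·3 = 3 | 3·1+4·0 = 3
Y: 1·3 = 3 | 3·1+4·0 = 3
A: 1·8 = 8 | 3·0+4·2 = 8
T: 1·8 = 8 | 3·0+4·2 = 8
gcd(1,3,4) = 1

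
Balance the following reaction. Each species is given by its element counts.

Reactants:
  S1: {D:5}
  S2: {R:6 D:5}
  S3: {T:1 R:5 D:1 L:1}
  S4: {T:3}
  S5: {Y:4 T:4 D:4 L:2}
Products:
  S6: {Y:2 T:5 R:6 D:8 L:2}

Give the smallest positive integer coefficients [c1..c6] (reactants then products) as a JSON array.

Coefficients: [5, 1, 6, 4, 3, 6]

Y: 5·0+1·0+6·0+4·0+3·4 = 12 | 6·2 = 12
T: 5·0+1·0+6·1+4·3+3·4 = 30 | 6·5 = 30
R: 5·0+1·6+6·5+4·0+3·0 = 36 | 6·6 = 36
D: 5·5+1·5+6·1+4·0+3·4 = 48 | 6·8 = 48
L: 5·0+1·0+6·1+4·0+3·2 = 12 | 6·2 = 12
gcd(5,1,6,4,3,6) = 1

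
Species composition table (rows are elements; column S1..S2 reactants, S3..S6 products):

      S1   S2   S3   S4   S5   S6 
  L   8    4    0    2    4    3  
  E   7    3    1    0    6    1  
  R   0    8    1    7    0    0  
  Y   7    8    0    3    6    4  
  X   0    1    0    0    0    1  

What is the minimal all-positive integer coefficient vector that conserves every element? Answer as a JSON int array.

Coefficients: [2, 4, 4, 4, 3, 4]

L: 2·8+4·4 = 32 | 4·0+4·2+3·4+4·3 = 32
E: 2·7+4·3 = 26 | 4·1+4·0+3·6+4·1 = 26
R: 2·0+4·8 = 32 | 4·1+4·7+3·0+4·0 = 32
Y: 2·7+4·8 = 46 | 4·0+4·3+3·6+4·4 = 46
X: 2·0+4·1 = 4 | 4·0+4·0+3·0+4·1 = 4
gcd(2,4,4,4,3,4) = 1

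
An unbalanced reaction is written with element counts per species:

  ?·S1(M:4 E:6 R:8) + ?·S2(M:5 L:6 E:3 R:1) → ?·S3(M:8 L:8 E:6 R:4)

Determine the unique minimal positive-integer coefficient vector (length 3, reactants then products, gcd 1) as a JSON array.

Coefficients: [1, 4, 3]

M: 1·4+4·5 = 24 | 3·8 = 24
L: 1·0+4·6 = 24 | 3·8 = 24
E: 1·6+4·3 = 18 | 3·6 = 18
R: 1·8+4·1 = 12 | 3·4 = 12
gcd(1,4,3) = 1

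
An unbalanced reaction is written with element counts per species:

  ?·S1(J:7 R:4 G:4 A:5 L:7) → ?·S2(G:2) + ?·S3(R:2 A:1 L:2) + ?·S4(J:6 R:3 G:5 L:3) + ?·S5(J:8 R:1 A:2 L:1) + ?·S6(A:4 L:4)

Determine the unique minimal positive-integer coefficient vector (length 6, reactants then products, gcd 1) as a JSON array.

J: 4·7 = 28 | 3·0+4·0+2·6+2·8+3·0 = 28
R: 4·4 = 16 | 3·0+4·2+2·3+2·1+3·0 = 16
G: 4·4 = 16 | 3·2+4·0+2·5+2·0+3·0 = 16
A: 4·5 = 20 | 3·0+4·1+2·0+2·2+3·4 = 20
L: 4·7 = 28 | 3·0+4·2+2·3+2·1+3·4 = 28
gcd(4,3,4,2,2,3) = 1

Coefficients: [4, 3, 4, 2, 2, 3]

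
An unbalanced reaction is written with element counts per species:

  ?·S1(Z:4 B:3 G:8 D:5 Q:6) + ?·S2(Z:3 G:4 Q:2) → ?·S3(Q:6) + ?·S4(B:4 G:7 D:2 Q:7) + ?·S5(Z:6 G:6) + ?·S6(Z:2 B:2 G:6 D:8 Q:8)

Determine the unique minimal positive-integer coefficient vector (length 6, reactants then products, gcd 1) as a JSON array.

Coefficients: [4, 6, 1, 2, 5, 2]

Z: 4·4+6·3 = 34 | 1·0+2·0+5·6+2·2 = 34
B: 4·3+6·0 = 12 | 1·0+2·4+5·0+2·2 = 12
G: 4·8+6·4 = 56 | 1·0+2·7+5·6+2·6 = 56
D: 4·5+6·0 = 20 | 1·0+2·2+5·0+2·8 = 20
Q: 4·6+6·2 = 36 | 1·6+2·7+5·0+2·8 = 36
gcd(4,6,1,2,5,2) = 1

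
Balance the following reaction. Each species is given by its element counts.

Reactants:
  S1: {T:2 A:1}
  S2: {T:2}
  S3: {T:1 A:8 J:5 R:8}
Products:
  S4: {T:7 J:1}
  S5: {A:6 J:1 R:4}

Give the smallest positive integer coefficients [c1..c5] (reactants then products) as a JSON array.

T: 4·2+6·2+1·1 = 21 | 3·7+2·0 = 21
A: 4·1+6·0+1·8 = 12 | 3·0+2·6 = 12
J: 4·0+6·0+1·5 = 5 | 3·1+2·1 = 5
R: 4·0+6·0+1·8 = 8 | 3·0+2·4 = 8
gcd(4,6,1,3,2) = 1

Coefficients: [4, 6, 1, 3, 2]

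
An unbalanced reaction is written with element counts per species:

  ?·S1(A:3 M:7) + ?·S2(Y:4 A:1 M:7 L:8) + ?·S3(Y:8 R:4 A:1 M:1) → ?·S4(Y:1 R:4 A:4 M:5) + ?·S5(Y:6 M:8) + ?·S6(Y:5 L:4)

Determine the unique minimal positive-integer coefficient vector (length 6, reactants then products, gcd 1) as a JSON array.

Coefficients: [5, 3, 6, 6, 4, 6]

Y: 5·0+3·4+6·8 = 60 | 6·1+4·6+6·5 = 60
R: 5·0+3·0+6·4 = 24 | 6·4+4·0+6·0 = 24
A: 5·3+3·1+6·1 = 24 | 6·4+4·0+6·0 = 24
M: 5·7+3·7+6·1 = 62 | 6·5+4·8+6·0 = 62
L: 5·0+3·8+6·0 = 24 | 6·0+4·0+6·4 = 24
gcd(5,3,6,6,4,6) = 1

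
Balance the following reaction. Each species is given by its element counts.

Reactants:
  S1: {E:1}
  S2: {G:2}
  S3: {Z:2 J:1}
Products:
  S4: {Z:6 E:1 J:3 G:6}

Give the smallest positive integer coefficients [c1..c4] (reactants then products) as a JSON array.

Z: 1·0+3·0+3·2 = 6 | 1·6 = 6
E: 1·1+3·0+3·0 = 1 | 1·1 = 1
J: 1·0+3·0+3·1 = 3 | 1·3 = 3
G: 1·0+3·2+3·0 = 6 | 1·6 = 6
gcd(1,3,3,1) = 1

Coefficients: [1, 3, 3, 1]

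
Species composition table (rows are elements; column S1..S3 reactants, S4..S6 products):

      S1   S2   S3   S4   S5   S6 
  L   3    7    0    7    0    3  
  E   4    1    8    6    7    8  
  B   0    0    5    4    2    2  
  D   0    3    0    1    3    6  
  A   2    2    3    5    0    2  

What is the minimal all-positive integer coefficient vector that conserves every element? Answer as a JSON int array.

L: 1·3+6·7+6·0 = 45 | 6·7+2·0+1·3 = 45
E: 1·4+6·1+6·8 = 58 | 6·6+2·7+1·8 = 58
B: 1·0+6·0+6·5 = 30 | 6·4+2·2+1·2 = 30
D: 1·0+6·3+6·0 = 18 | 6·1+2·3+1·6 = 18
A: 1·2+6·2+6·3 = 32 | 6·5+2·0+1·2 = 32
gcd(1,6,6,6,2,1) = 1

Coefficients: [1, 6, 6, 6, 2, 1]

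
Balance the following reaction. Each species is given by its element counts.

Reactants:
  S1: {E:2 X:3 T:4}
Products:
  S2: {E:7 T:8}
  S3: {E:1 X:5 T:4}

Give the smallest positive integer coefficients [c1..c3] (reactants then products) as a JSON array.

E: 5·2 = 10 | 1·7+3·1 = 10
X: 5·3 = 15 | 1·0+3·5 = 15
T: 5·4 = 20 | 1·8+3·4 = 20
gcd(5,1,3) = 1

Coefficients: [5, 1, 3]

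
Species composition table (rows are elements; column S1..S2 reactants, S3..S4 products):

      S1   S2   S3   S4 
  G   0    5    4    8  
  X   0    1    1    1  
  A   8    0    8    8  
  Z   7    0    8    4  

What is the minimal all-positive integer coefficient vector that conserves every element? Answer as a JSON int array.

Coefficients: [4, 4, 3, 1]

G: 4·0+4·5 = 20 | 3·4+1·8 = 20
X: 4·0+4·1 = 4 | 3·1+1·1 = 4
A: 4·8+4·0 = 32 | 3·8+1·8 = 32
Z: 4·7+4·0 = 28 | 3·8+1·4 = 28
gcd(4,4,3,1) = 1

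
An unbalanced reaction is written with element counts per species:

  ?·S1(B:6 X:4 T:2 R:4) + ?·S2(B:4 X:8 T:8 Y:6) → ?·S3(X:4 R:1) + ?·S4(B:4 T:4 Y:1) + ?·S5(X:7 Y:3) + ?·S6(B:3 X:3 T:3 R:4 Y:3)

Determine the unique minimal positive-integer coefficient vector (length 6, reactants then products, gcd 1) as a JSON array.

B: 3·6+3·4 = 30 | 4·0+6·4+2·0+2·3 = 30
X: 3·4+3·8 = 36 | 4·4+6·0+2·7+2·3 = 36
T: 3·2+3·8 = 30 | 4·0+6·4+2·0+2·3 = 30
R: 3·4+3·0 = 12 | 4·1+6·0+2·0+2·4 = 12
Y: 3·0+3·6 = 18 | 4·0+6·1+2·3+2·3 = 18
gcd(3,3,4,6,2,2) = 1

Coefficients: [3, 3, 4, 6, 2, 2]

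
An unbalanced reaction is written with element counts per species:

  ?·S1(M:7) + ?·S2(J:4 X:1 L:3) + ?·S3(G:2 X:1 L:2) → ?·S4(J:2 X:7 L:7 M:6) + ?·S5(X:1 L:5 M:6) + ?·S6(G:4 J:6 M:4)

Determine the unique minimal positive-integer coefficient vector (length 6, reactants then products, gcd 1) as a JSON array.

G: 6·0+5·0+6·2 = 12 | 1·0+4·0+3·4 = 12
J: 6·0+5·4+6·0 = 20 | 1·2+4·0+3·6 = 20
X: 6·0+5·1+6·1 = 11 | 1·7+4·1+3·0 = 11
L: 6·0+5·3+6·2 = 27 | 1·7+4·5+3·0 = 27
M: 6·7+5·0+6·0 = 42 | 1·6+4·6+3·4 = 42
gcd(6,5,6,1,4,3) = 1

Coefficients: [6, 5, 6, 1, 4, 3]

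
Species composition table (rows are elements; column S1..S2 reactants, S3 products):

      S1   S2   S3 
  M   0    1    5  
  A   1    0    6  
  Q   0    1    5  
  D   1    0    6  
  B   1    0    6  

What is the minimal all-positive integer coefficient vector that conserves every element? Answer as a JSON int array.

Coefficients: [6, 5, 1]

M: 6·0+5·1 = 5 | 1·5 = 5
A: 6·1+5·0 = 6 | 1·6 = 6
Q: 6·0+5·1 = 5 | 1·5 = 5
D: 6·1+5·0 = 6 | 1·6 = 6
B: 6·1+5·0 = 6 | 1·6 = 6
gcd(6,5,1) = 1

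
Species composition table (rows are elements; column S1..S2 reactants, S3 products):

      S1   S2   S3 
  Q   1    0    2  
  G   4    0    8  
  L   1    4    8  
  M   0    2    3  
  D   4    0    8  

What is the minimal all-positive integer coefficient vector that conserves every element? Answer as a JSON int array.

Coefficients: [4, 3, 2]

Q: 4·1+3·0 = 4 | 2·2 = 4
G: 4·4+3·0 = 16 | 2·8 = 16
L: 4·1+3·4 = 16 | 2·8 = 16
M: 4·0+3·2 = 6 | 2·3 = 6
D: 4·4+3·0 = 16 | 2·8 = 16
gcd(4,3,2) = 1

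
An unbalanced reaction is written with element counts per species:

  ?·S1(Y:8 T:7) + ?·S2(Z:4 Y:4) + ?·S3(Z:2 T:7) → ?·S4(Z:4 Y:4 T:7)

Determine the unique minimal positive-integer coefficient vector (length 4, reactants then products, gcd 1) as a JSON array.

Z: 1·0+3·4+4·2 = 20 | 5·4 = 20
Y: 1·8+3·4+4·0 = 20 | 5·4 = 20
T: 1·7+3·0+4·7 = 35 | 5·7 = 35
gcd(1,3,4,5) = 1

Coefficients: [1, 3, 4, 5]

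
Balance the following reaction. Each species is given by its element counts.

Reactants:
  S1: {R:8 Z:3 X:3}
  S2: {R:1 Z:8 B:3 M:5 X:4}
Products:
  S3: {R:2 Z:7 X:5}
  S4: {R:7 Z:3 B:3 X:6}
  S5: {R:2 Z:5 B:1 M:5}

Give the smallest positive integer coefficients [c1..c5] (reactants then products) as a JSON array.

Coefficients: [5, 6, 3, 4, 6]

R: 5·8+6·1 = 46 | 3·2+4·7+6·2 = 46
Z: 5·3+6·8 = 63 | 3·7+4·3+6·5 = 63
B: 5·0+6·3 = 18 | 3·0+4·3+6·1 = 18
M: 5·0+6·5 = 30 | 3·0+4·0+6·5 = 30
X: 5·3+6·4 = 39 | 3·5+4·6+6·0 = 39
gcd(5,6,3,4,6) = 1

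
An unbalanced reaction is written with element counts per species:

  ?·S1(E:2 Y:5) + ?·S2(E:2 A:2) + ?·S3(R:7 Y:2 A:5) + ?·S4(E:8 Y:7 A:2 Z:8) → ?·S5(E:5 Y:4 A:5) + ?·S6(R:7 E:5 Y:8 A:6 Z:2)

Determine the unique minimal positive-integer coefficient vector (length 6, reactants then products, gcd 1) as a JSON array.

Coefficients: [5, 6, 4, 1, 2, 4]

R: 5·0+6·0+4·7+1·0 = 28 | 2·0+4·7 = 28
E: 5·2+6·2+4·0+1·8 = 30 | 2·5+4·5 = 30
Y: 5·5+6·0+4·2+1·7 = 40 | 2·4+4·8 = 40
A: 5·0+6·2+4·5+1·2 = 34 | 2·5+4·6 = 34
Z: 5·0+6·0+4·0+1·8 = 8 | 2·0+4·2 = 8
gcd(5,6,4,1,2,4) = 1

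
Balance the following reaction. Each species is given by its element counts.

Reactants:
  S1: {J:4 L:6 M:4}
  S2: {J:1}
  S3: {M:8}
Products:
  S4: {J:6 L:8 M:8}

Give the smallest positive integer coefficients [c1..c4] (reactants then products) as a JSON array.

J: 4·4+2·1+1·0 = 18 | 3·6 = 18
L: 4·6+2·0+1·0 = 24 | 3·8 = 24
M: 4·4+2·0+1·8 = 24 | 3·8 = 24
gcd(4,2,1,3) = 1

Coefficients: [4, 2, 1, 3]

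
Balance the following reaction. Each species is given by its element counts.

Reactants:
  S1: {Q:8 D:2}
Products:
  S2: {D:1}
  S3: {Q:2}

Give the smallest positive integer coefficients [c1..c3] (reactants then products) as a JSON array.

Coefficients: [1, 2, 4]

Q: 1·8 = 8 | 2·0+4·2 = 8
D: 1·2 = 2 | 2·1+4·0 = 2
gcd(1,2,4) = 1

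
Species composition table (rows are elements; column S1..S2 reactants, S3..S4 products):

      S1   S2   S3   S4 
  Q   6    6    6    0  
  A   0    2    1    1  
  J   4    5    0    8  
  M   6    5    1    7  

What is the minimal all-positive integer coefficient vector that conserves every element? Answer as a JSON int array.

Coefficients: [1, 4, 5, 3]

Q: 1·6+4·6 = 30 | 5·6+3·0 = 30
A: 1·0+4·2 = 8 | 5·1+3·1 = 8
J: 1·4+4·5 = 24 | 5·0+3·8 = 24
M: 1·6+4·5 = 26 | 5·1+3·7 = 26
gcd(1,4,5,3) = 1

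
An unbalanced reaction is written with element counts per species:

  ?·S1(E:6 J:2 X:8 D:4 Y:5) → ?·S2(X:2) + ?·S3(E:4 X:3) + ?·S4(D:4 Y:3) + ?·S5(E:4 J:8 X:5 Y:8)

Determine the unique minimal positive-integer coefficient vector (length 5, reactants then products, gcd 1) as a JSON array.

Coefficients: [4, 6, 5, 4, 1]

E: 4·6 = 24 | 6·0+5·4+4·0+1·4 = 24
J: 4·2 = 8 | 6·0+5·0+4·0+1·8 = 8
X: 4·8 = 32 | 6·2+5·3+4·0+1·5 = 32
D: 4·4 = 16 | 6·0+5·0+4·4+1·0 = 16
Y: 4·5 = 20 | 6·0+5·0+4·3+1·8 = 20
gcd(4,6,5,4,1) = 1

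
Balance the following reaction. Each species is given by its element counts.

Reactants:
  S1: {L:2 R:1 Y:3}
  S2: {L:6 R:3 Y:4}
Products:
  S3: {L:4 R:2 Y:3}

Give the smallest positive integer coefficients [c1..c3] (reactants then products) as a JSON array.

Coefficients: [1, 3, 5]

L: 1·2+3·6 = 20 | 5·4 = 20
R: 1·1+3·3 = 10 | 5·2 = 10
Y: 1·3+3·4 = 15 | 5·3 = 15
gcd(1,3,5) = 1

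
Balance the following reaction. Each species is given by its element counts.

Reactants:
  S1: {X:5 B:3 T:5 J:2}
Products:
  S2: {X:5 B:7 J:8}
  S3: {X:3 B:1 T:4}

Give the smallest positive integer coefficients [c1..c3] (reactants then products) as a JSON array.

Coefficients: [4, 1, 5]

X: 4·5 = 20 | 1·5+5·3 = 20
B: 4·3 = 12 | 1·7+5·1 = 12
T: 4·5 = 20 | 1·0+5·4 = 20
J: 4·2 = 8 | 1·8+5·0 = 8
gcd(4,1,5) = 1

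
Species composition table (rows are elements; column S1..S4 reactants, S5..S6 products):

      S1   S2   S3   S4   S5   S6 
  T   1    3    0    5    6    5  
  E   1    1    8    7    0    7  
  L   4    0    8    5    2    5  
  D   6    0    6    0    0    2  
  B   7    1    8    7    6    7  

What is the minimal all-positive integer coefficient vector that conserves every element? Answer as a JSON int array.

Coefficients: [1, 5, 1, 4, 1, 6]

T: 1·1+5·3+1·0+4·5 = 36 | 1·6+6·5 = 36
E: 1·1+5·1+1·8+4·7 = 42 | 1·0+6·7 = 42
L: 1·4+5·0+1·8+4·5 = 32 | 1·2+6·5 = 32
D: 1·6+5·0+1·6+4·0 = 12 | 1·0+6·2 = 12
B: 1·7+5·1+1·8+4·7 = 48 | 1·6+6·7 = 48
gcd(1,5,1,4,1,6) = 1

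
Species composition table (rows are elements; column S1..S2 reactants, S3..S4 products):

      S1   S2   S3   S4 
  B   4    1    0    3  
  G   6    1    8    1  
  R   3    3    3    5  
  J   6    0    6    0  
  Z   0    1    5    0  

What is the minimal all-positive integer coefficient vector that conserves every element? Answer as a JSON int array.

B: 1·4+5·1 = 9 | 1·0+3·3 = 9
G: 1·6+5·1 = 11 | 1·8+3·1 = 11
R: 1·3+5·3 = 18 | 1·3+3·5 = 18
J: 1·6+5·0 = 6 | 1·6+3·0 = 6
Z: 1·0+5·1 = 5 | 1·5+3·0 = 5
gcd(1,5,1,3) = 1

Coefficients: [1, 5, 1, 3]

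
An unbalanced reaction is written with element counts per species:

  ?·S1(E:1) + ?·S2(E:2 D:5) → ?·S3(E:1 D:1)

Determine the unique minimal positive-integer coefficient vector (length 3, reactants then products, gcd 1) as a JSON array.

E: 3·1+1·2 = 5 | 5·1 = 5
D: 3·0+1·5 = 5 | 5·1 = 5
gcd(3,1,5) = 1

Coefficients: [3, 1, 5]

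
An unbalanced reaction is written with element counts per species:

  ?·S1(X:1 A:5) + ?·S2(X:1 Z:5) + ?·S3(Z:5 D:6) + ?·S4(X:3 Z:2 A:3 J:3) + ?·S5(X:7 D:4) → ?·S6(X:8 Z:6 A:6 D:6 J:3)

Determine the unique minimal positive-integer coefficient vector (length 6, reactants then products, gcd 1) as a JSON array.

Coefficients: [3, 1, 3, 5, 3, 5]

X: 3·1+1·1+3·0+5·3+3·7 = 40 | 5·8 = 40
Z: 3·0+1·5+3·5+5·2+3·0 = 30 | 5·6 = 30
A: 3·5+1·0+3·0+5·3+3·0 = 30 | 5·6 = 30
D: 3·0+1·0+3·6+5·0+3·4 = 30 | 5·6 = 30
J: 3·0+1·0+3·0+5·3+3·0 = 15 | 5·3 = 15
gcd(3,1,3,5,3,5) = 1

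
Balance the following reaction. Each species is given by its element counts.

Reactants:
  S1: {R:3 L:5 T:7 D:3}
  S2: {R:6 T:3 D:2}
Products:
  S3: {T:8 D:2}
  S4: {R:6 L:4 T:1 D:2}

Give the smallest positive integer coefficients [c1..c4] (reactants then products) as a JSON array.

Coefficients: [4, 3, 4, 5]

R: 4·3+3·6 = 30 | 4·0+5·6 = 30
L: 4·5+3·0 = 20 | 4·0+5·4 = 20
T: 4·7+3·3 = 37 | 4·8+5·1 = 37
D: 4·3+3·2 = 18 | 4·2+5·2 = 18
gcd(4,3,4,5) = 1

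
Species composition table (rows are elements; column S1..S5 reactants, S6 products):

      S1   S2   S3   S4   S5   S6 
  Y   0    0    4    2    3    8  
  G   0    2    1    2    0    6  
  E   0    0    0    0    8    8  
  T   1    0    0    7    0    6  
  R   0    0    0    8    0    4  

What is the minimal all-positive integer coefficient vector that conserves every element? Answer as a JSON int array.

Y: 5·0+4·0+2·4+1·2+2·3 = 16 | 2·8 = 16
G: 5·0+4·2+2·1+1·2+2·0 = 12 | 2·6 = 12
E: 5·0+4·0+2·0+1·0+2·8 = 16 | 2·8 = 16
T: 5·1+4·0+2·0+1·7+2·0 = 12 | 2·6 = 12
R: 5·0+4·0+2·0+1·8+2·0 = 8 | 2·4 = 8
gcd(5,4,2,1,2,2) = 1

Coefficients: [5, 4, 2, 1, 2, 2]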